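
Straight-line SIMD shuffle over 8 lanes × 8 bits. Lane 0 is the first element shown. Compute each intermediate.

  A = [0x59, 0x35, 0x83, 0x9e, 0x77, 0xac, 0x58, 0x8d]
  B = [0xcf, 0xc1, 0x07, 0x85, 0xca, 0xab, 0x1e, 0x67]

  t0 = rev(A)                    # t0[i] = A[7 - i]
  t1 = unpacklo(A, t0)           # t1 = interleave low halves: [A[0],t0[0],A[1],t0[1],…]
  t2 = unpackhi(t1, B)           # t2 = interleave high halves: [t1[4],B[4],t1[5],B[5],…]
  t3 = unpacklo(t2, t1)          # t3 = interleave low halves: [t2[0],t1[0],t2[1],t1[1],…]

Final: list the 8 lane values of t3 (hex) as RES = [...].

t0 = [0x8d, 0x58, 0xac, 0x77, 0x9e, 0x83, 0x35, 0x59]
t1 = [0x59, 0x8d, 0x35, 0x58, 0x83, 0xac, 0x9e, 0x77]
t2 = [0x83, 0xca, 0xac, 0xab, 0x9e, 0x1e, 0x77, 0x67]
t3 = [0x83, 0x59, 0xca, 0x8d, 0xac, 0x35, 0xab, 0x58]

RES = [ 0x83  0x59  0xca  0x8d  0xac  0x35  0xab  0x58 ]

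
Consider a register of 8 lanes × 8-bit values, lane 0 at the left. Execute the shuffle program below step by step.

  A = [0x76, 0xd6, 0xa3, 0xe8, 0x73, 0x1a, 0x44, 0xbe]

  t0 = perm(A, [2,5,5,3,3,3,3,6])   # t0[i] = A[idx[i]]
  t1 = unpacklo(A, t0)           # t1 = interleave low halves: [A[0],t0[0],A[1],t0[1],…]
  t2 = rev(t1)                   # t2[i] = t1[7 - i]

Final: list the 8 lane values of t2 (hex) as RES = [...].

→ t0 |a3|1a|1a|e8|e8|e8|e8|44|
→ t1 |76|a3|d6|1a|a3|1a|e8|e8|
→ t2 |e8|e8|1a|a3|1a|d6|a3|76|

RES = [ 0xe8  0xe8  0x1a  0xa3  0x1a  0xd6  0xa3  0x76 ]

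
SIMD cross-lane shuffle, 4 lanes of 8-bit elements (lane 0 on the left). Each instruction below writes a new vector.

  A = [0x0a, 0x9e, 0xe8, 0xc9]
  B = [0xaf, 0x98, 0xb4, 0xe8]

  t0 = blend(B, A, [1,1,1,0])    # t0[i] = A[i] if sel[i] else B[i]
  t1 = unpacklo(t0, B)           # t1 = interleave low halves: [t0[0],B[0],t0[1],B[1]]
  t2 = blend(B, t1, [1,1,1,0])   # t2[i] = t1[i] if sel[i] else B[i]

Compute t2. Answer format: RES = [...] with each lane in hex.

→ t0 |0a|9e|e8|e8|
→ t1 |0a|af|9e|98|
→ t2 |0a|af|9e|e8|

RES = [ 0x0a  0xaf  0x9e  0xe8 ]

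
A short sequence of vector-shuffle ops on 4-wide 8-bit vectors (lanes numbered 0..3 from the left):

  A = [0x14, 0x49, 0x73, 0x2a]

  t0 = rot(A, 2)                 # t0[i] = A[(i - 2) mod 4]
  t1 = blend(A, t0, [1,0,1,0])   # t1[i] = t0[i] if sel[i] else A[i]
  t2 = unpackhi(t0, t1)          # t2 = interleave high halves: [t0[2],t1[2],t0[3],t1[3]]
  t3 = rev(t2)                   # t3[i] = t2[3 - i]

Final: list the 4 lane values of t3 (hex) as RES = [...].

RES = [ 0x2a  0x49  0x14  0x14 ]

  t0: 73 2a 14 49
  t1: 73 49 14 2a
  t2: 14 14 49 2a
  t3: 2a 49 14 14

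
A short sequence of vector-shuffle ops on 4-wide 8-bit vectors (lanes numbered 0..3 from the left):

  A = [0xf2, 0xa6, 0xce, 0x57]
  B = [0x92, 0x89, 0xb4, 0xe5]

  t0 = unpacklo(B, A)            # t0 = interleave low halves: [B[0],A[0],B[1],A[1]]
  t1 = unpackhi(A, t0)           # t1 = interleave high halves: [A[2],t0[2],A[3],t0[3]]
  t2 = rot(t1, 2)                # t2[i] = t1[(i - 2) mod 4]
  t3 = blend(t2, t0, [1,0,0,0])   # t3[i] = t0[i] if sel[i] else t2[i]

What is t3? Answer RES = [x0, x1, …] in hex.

RES = [ 0x92  0xa6  0xce  0x89 ]

  t0: 92 f2 89 a6
  t1: ce 89 57 a6
  t2: 57 a6 ce 89
  t3: 92 a6 ce 89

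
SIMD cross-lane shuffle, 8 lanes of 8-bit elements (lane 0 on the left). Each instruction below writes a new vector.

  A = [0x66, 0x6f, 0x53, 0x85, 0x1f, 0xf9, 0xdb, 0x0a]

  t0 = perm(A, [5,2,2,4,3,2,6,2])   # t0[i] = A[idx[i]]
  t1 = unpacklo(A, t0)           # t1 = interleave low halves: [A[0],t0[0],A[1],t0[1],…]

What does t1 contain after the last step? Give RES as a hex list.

t0 = [0xf9, 0x53, 0x53, 0x1f, 0x85, 0x53, 0xdb, 0x53]
t1 = [0x66, 0xf9, 0x6f, 0x53, 0x53, 0x53, 0x85, 0x1f]

RES = [ 0x66  0xf9  0x6f  0x53  0x53  0x53  0x85  0x1f ]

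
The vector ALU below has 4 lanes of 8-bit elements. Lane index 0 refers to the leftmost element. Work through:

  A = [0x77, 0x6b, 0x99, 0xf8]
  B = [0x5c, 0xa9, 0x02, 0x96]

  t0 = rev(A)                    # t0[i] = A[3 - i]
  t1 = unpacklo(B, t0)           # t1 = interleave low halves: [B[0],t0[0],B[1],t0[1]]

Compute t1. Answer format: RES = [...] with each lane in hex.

RES = [ 0x5c  0xf8  0xa9  0x99 ]

→ t0 |f8|99|6b|77|
→ t1 |5c|f8|a9|99|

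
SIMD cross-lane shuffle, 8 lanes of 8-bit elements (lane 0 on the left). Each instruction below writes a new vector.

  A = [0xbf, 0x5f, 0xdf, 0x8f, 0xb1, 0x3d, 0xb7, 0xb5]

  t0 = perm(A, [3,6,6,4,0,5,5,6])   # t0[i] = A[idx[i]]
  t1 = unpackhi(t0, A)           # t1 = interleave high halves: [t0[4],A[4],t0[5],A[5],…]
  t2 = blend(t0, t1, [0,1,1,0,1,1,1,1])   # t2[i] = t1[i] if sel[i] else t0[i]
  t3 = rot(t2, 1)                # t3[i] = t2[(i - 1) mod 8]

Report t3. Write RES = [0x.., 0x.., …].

→ t0 |8f|b7|b7|b1|bf|3d|3d|b7|
→ t1 |bf|b1|3d|3d|3d|b7|b7|b5|
→ t2 |8f|b1|3d|b1|3d|b7|b7|b5|
→ t3 |b5|8f|b1|3d|b1|3d|b7|b7|

RES = [ 0xb5  0x8f  0xb1  0x3d  0xb1  0x3d  0xb7  0xb7 ]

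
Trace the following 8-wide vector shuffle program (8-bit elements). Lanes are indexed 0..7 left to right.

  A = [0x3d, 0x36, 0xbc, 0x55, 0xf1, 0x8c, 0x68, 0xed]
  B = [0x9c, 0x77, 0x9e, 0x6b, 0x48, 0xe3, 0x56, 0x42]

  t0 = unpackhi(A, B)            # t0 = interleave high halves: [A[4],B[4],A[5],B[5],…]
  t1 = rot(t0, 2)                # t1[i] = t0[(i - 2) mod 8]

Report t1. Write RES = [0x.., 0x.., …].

RES = [0xed, 0x42, 0xf1, 0x48, 0x8c, 0xe3, 0x68, 0x56]

  t0: f1 48 8c e3 68 56 ed 42
  t1: ed 42 f1 48 8c e3 68 56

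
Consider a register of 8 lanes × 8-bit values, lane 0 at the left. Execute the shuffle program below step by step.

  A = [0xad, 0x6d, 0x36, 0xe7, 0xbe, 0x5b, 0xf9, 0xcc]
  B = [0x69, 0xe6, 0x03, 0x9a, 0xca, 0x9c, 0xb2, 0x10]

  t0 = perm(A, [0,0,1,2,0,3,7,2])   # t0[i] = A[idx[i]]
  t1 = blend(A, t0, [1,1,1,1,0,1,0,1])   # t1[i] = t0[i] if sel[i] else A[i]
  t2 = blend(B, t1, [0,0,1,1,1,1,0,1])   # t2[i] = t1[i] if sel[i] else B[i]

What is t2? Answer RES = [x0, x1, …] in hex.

  t0: ad ad 6d 36 ad e7 cc 36
  t1: ad ad 6d 36 be e7 f9 36
  t2: 69 e6 6d 36 be e7 b2 36

RES = [0x69, 0xe6, 0x6d, 0x36, 0xbe, 0xe7, 0xb2, 0x36]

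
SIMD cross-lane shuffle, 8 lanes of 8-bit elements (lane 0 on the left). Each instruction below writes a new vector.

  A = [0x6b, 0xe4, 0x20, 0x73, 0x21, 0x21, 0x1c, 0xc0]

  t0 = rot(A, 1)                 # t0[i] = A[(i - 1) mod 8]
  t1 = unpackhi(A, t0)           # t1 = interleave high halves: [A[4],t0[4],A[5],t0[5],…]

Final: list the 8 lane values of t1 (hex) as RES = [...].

RES = [ 0x21  0x73  0x21  0x21  0x1c  0x21  0xc0  0x1c ]

  t0: c0 6b e4 20 73 21 21 1c
  t1: 21 73 21 21 1c 21 c0 1c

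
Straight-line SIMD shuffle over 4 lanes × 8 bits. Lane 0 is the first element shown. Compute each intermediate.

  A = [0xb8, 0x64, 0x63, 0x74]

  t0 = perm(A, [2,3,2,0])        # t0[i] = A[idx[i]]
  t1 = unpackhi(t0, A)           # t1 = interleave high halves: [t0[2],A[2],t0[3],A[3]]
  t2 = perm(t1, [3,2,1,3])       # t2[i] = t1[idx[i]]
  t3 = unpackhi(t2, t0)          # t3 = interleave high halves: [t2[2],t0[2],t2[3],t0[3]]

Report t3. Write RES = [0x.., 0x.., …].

→ t0 |63|74|63|b8|
→ t1 |63|63|b8|74|
→ t2 |74|b8|63|74|
→ t3 |63|63|74|b8|

RES = [ 0x63  0x63  0x74  0xb8 ]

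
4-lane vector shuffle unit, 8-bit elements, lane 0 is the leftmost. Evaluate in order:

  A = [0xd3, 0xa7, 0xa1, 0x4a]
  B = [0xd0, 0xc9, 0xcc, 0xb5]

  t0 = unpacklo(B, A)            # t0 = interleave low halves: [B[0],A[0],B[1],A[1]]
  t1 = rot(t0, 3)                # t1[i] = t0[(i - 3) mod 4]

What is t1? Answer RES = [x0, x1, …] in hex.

RES = [0xd3, 0xc9, 0xa7, 0xd0]

→ t0 |d0|d3|c9|a7|
→ t1 |d3|c9|a7|d0|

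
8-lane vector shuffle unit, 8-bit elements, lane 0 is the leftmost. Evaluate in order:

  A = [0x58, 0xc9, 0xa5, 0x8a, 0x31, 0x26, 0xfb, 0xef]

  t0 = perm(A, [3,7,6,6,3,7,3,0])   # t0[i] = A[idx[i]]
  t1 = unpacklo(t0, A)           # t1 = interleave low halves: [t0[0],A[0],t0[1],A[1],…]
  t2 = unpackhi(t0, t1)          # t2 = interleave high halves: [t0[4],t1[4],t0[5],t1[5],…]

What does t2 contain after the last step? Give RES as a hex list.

→ t0 |8a|ef|fb|fb|8a|ef|8a|58|
→ t1 |8a|58|ef|c9|fb|a5|fb|8a|
→ t2 |8a|fb|ef|a5|8a|fb|58|8a|

RES = [0x8a, 0xfb, 0xef, 0xa5, 0x8a, 0xfb, 0x58, 0x8a]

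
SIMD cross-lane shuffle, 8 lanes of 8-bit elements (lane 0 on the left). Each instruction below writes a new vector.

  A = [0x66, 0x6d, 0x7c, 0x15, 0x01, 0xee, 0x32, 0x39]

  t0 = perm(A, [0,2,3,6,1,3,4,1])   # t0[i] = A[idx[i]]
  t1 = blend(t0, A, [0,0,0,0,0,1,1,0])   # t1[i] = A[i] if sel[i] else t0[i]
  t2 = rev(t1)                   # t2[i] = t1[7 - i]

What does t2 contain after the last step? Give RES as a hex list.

t0 = [0x66, 0x7c, 0x15, 0x32, 0x6d, 0x15, 0x01, 0x6d]
t1 = [0x66, 0x7c, 0x15, 0x32, 0x6d, 0xee, 0x32, 0x6d]
t2 = [0x6d, 0x32, 0xee, 0x6d, 0x32, 0x15, 0x7c, 0x66]

RES = [0x6d, 0x32, 0xee, 0x6d, 0x32, 0x15, 0x7c, 0x66]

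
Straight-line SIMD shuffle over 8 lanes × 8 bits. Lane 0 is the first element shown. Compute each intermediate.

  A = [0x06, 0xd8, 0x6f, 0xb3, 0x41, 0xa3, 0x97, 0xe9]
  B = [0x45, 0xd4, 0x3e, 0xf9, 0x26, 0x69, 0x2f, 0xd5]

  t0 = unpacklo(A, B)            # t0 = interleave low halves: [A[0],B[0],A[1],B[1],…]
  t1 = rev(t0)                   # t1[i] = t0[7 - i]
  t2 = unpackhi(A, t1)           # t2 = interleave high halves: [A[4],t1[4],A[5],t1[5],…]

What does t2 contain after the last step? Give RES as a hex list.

RES = [ 0x41  0xd4  0xa3  0xd8  0x97  0x45  0xe9  0x06 ]

t0 = [0x06, 0x45, 0xd8, 0xd4, 0x6f, 0x3e, 0xb3, 0xf9]
t1 = [0xf9, 0xb3, 0x3e, 0x6f, 0xd4, 0xd8, 0x45, 0x06]
t2 = [0x41, 0xd4, 0xa3, 0xd8, 0x97, 0x45, 0xe9, 0x06]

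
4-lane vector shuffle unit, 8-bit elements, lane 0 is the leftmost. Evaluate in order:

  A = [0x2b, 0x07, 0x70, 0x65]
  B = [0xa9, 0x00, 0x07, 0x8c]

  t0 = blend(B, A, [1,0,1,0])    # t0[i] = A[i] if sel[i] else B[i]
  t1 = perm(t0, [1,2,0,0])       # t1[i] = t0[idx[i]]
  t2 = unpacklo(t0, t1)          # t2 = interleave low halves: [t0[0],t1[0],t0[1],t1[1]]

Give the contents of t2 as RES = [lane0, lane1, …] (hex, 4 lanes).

RES = [ 0x2b  0x00  0x00  0x70 ]

t0 = [0x2b, 0x00, 0x70, 0x8c]
t1 = [0x00, 0x70, 0x2b, 0x2b]
t2 = [0x2b, 0x00, 0x00, 0x70]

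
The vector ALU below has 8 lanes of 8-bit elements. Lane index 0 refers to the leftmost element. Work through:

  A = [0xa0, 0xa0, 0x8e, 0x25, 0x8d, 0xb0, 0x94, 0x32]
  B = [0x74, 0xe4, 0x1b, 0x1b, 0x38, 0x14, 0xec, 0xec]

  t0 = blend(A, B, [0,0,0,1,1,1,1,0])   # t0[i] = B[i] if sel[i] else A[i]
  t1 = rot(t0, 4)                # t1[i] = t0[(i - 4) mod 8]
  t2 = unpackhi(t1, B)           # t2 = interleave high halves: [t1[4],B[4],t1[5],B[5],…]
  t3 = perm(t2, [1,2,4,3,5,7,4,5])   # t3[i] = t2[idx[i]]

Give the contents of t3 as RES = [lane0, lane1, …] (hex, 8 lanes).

→ t0 |a0|a0|8e|1b|38|14|ec|32|
→ t1 |38|14|ec|32|a0|a0|8e|1b|
→ t2 |a0|38|a0|14|8e|ec|1b|ec|
→ t3 |38|a0|8e|14|ec|ec|8e|ec|

RES = [0x38, 0xa0, 0x8e, 0x14, 0xec, 0xec, 0x8e, 0xec]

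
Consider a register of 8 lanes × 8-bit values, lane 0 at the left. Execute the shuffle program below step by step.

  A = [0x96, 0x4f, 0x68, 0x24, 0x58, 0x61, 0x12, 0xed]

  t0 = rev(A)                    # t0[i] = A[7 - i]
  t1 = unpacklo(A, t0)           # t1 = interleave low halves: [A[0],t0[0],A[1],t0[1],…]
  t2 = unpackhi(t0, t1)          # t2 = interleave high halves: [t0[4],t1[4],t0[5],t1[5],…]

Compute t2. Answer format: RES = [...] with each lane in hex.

RES = [0x24, 0x68, 0x68, 0x61, 0x4f, 0x24, 0x96, 0x58]

  t0: ed 12 61 58 24 68 4f 96
  t1: 96 ed 4f 12 68 61 24 58
  t2: 24 68 68 61 4f 24 96 58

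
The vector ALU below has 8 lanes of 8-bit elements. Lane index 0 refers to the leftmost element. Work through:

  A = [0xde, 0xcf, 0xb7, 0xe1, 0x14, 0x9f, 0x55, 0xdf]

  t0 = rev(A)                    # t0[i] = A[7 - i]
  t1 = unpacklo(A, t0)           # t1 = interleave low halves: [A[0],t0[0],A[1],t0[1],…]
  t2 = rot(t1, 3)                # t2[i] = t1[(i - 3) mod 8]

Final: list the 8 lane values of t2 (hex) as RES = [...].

→ t0 |df|55|9f|14|e1|b7|cf|de|
→ t1 |de|df|cf|55|b7|9f|e1|14|
→ t2 |9f|e1|14|de|df|cf|55|b7|

RES = [0x9f, 0xe1, 0x14, 0xde, 0xdf, 0xcf, 0x55, 0xb7]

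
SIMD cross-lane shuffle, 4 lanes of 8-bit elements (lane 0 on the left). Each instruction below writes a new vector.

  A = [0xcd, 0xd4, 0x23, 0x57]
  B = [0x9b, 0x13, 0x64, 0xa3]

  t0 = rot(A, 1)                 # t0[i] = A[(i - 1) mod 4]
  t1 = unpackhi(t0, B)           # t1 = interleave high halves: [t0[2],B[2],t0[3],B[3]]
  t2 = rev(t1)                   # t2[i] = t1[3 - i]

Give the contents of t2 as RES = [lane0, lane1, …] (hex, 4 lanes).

RES = [ 0xa3  0x23  0x64  0xd4 ]

  t0: 57 cd d4 23
  t1: d4 64 23 a3
  t2: a3 23 64 d4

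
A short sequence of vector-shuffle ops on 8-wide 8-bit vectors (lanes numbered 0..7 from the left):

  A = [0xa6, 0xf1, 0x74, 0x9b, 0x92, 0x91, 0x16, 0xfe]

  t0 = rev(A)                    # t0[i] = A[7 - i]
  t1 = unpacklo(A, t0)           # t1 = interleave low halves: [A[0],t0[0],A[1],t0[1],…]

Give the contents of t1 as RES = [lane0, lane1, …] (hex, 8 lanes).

→ t0 |fe|16|91|92|9b|74|f1|a6|
→ t1 |a6|fe|f1|16|74|91|9b|92|

RES = [ 0xa6  0xfe  0xf1  0x16  0x74  0x91  0x9b  0x92 ]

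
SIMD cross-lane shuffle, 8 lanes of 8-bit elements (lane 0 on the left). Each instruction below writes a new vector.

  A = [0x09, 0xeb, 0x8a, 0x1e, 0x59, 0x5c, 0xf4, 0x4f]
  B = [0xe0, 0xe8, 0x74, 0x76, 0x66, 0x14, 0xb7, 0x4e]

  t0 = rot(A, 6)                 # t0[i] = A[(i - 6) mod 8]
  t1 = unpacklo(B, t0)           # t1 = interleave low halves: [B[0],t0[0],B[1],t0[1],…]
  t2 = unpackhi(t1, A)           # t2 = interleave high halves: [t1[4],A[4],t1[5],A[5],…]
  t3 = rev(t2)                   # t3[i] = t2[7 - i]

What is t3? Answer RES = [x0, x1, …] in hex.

RES = [0x4f, 0x5c, 0xf4, 0x76, 0x5c, 0x59, 0x59, 0x74]

  t0: 8a 1e 59 5c f4 4f 09 eb
  t1: e0 8a e8 1e 74 59 76 5c
  t2: 74 59 59 5c 76 f4 5c 4f
  t3: 4f 5c f4 76 5c 59 59 74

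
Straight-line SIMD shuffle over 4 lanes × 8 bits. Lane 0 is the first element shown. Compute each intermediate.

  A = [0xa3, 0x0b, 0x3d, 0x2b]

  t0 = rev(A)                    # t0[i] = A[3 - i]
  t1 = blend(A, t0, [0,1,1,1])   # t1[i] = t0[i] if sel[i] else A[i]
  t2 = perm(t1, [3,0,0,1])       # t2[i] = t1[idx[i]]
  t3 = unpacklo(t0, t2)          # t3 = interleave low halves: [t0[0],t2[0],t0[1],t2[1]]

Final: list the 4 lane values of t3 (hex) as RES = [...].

RES = [0x2b, 0xa3, 0x3d, 0xa3]

  t0: 2b 3d 0b a3
  t1: a3 3d 0b a3
  t2: a3 a3 a3 3d
  t3: 2b a3 3d a3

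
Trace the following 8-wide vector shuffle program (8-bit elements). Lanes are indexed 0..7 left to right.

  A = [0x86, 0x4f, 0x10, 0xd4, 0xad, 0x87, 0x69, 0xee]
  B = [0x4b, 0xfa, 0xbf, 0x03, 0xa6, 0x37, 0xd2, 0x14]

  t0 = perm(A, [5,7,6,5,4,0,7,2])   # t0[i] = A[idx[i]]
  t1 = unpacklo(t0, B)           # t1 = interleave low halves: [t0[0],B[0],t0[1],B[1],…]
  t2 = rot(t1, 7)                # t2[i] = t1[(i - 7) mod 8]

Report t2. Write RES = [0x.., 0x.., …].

t0 = [0x87, 0xee, 0x69, 0x87, 0xad, 0x86, 0xee, 0x10]
t1 = [0x87, 0x4b, 0xee, 0xfa, 0x69, 0xbf, 0x87, 0x03]
t2 = [0x4b, 0xee, 0xfa, 0x69, 0xbf, 0x87, 0x03, 0x87]

RES = [ 0x4b  0xee  0xfa  0x69  0xbf  0x87  0x03  0x87 ]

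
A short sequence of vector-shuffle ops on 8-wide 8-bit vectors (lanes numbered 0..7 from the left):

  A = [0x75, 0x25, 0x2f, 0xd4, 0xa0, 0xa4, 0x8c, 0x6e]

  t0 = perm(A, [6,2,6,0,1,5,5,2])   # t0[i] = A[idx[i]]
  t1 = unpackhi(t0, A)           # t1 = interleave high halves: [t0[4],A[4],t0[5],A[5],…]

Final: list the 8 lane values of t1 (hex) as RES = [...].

RES = [0x25, 0xa0, 0xa4, 0xa4, 0xa4, 0x8c, 0x2f, 0x6e]

  t0: 8c 2f 8c 75 25 a4 a4 2f
  t1: 25 a0 a4 a4 a4 8c 2f 6e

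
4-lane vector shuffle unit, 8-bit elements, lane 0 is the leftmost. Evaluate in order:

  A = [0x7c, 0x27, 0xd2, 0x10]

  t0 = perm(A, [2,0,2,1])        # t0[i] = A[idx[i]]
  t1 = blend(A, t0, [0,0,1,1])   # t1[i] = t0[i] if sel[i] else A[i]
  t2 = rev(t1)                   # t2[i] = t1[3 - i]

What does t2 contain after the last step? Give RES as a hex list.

RES = [ 0x27  0xd2  0x27  0x7c ]

→ t0 |d2|7c|d2|27|
→ t1 |7c|27|d2|27|
→ t2 |27|d2|27|7c|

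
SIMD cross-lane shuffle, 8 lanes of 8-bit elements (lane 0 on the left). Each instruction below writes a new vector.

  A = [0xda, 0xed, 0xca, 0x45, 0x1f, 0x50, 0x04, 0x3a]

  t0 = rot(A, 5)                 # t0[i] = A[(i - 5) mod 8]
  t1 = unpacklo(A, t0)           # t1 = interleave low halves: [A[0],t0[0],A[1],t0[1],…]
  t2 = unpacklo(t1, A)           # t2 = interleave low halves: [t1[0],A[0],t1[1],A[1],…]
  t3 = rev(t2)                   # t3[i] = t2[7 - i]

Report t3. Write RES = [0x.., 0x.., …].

→ t0 |45|1f|50|04|3a|da|ed|ca|
→ t1 |da|45|ed|1f|ca|50|45|04|
→ t2 |da|da|45|ed|ed|ca|1f|45|
→ t3 |45|1f|ca|ed|ed|45|da|da|

RES = [0x45, 0x1f, 0xca, 0xed, 0xed, 0x45, 0xda, 0xda]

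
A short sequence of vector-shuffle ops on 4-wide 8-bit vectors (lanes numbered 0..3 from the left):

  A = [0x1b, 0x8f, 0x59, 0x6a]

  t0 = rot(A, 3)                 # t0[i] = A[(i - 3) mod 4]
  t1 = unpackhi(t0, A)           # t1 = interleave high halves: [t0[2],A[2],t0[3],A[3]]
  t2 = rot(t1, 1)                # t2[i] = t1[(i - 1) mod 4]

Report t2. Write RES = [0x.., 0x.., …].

t0 = [0x8f, 0x59, 0x6a, 0x1b]
t1 = [0x6a, 0x59, 0x1b, 0x6a]
t2 = [0x6a, 0x6a, 0x59, 0x1b]

RES = [ 0x6a  0x6a  0x59  0x1b ]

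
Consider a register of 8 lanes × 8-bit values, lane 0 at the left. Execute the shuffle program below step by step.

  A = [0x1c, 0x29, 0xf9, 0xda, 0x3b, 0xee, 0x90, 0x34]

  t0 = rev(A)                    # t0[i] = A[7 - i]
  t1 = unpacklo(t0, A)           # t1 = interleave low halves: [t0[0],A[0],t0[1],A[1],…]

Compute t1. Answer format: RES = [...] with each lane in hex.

  t0: 34 90 ee 3b da f9 29 1c
  t1: 34 1c 90 29 ee f9 3b da

RES = [ 0x34  0x1c  0x90  0x29  0xee  0xf9  0x3b  0xda ]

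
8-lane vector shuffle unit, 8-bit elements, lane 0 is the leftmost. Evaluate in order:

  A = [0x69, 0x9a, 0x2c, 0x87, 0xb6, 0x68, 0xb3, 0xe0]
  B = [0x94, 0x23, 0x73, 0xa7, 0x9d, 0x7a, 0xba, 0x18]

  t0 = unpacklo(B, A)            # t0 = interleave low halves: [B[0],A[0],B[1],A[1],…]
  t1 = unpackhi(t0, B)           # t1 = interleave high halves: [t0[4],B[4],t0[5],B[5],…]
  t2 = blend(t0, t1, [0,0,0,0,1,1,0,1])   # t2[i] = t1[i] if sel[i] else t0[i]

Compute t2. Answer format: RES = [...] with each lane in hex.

→ t0 |94|69|23|9a|73|2c|a7|87|
→ t1 |73|9d|2c|7a|a7|ba|87|18|
→ t2 |94|69|23|9a|a7|ba|a7|18|

RES = [ 0x94  0x69  0x23  0x9a  0xa7  0xba  0xa7  0x18 ]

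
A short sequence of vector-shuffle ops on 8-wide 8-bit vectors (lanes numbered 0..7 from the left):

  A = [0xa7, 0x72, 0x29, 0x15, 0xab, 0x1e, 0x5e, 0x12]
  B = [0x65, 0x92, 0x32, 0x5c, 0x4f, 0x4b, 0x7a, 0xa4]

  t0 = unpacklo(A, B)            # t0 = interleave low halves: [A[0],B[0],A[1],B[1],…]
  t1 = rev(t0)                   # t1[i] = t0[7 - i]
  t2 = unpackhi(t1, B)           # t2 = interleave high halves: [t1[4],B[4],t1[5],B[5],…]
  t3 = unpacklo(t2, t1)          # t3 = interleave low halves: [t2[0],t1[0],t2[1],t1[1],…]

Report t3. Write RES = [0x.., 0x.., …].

RES = [ 0x92  0x5c  0x4f  0x15  0x72  0x32  0x4b  0x29 ]

→ t0 |a7|65|72|92|29|32|15|5c|
→ t1 |5c|15|32|29|92|72|65|a7|
→ t2 |92|4f|72|4b|65|7a|a7|a4|
→ t3 |92|5c|4f|15|72|32|4b|29|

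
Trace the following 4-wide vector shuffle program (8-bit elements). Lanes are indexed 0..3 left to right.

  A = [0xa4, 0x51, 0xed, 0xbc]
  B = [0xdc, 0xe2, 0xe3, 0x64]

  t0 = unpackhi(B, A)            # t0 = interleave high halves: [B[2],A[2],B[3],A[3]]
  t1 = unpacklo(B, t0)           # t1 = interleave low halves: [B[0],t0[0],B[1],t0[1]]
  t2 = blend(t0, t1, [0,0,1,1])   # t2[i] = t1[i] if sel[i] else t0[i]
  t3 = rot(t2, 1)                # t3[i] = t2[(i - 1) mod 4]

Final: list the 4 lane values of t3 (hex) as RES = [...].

t0 = [0xe3, 0xed, 0x64, 0xbc]
t1 = [0xdc, 0xe3, 0xe2, 0xed]
t2 = [0xe3, 0xed, 0xe2, 0xed]
t3 = [0xed, 0xe3, 0xed, 0xe2]

RES = [0xed, 0xe3, 0xed, 0xe2]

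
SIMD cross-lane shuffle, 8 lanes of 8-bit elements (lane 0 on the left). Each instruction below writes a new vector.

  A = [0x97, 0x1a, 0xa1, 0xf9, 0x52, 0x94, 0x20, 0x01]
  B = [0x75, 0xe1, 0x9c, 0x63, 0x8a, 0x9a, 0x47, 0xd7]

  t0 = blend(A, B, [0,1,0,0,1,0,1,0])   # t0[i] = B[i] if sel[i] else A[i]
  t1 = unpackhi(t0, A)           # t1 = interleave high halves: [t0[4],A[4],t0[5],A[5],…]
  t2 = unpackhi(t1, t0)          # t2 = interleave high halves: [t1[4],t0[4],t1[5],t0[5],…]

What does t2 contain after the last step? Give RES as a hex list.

t0 = [0x97, 0xe1, 0xa1, 0xf9, 0x8a, 0x94, 0x47, 0x01]
t1 = [0x8a, 0x52, 0x94, 0x94, 0x47, 0x20, 0x01, 0x01]
t2 = [0x47, 0x8a, 0x20, 0x94, 0x01, 0x47, 0x01, 0x01]

RES = [0x47, 0x8a, 0x20, 0x94, 0x01, 0x47, 0x01, 0x01]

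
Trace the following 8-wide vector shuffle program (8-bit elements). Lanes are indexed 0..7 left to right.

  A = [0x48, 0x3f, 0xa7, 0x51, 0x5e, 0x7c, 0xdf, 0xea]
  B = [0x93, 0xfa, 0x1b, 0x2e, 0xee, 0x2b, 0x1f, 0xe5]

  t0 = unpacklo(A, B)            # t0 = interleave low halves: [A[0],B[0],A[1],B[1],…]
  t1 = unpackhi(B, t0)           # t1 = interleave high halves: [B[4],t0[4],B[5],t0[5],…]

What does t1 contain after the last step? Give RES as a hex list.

RES = [0xee, 0xa7, 0x2b, 0x1b, 0x1f, 0x51, 0xe5, 0x2e]

  t0: 48 93 3f fa a7 1b 51 2e
  t1: ee a7 2b 1b 1f 51 e5 2e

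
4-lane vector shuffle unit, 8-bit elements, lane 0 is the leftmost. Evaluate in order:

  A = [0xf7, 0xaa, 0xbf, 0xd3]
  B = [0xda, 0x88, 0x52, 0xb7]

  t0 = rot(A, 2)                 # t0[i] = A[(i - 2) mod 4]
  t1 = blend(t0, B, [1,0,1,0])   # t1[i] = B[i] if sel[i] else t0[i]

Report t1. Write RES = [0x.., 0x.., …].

RES = [0xda, 0xd3, 0x52, 0xaa]

t0 = [0xbf, 0xd3, 0xf7, 0xaa]
t1 = [0xda, 0xd3, 0x52, 0xaa]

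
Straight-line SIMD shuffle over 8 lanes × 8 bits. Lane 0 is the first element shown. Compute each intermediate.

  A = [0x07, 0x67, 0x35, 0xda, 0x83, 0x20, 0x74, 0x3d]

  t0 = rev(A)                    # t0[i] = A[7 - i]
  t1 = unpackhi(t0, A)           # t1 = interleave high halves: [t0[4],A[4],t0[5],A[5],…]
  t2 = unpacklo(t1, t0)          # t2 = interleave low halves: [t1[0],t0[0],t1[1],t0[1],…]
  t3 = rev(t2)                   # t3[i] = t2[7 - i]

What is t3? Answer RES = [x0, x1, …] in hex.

RES = [ 0x83  0x20  0x20  0x35  0x74  0x83  0x3d  0xda ]

t0 = [0x3d, 0x74, 0x20, 0x83, 0xda, 0x35, 0x67, 0x07]
t1 = [0xda, 0x83, 0x35, 0x20, 0x67, 0x74, 0x07, 0x3d]
t2 = [0xda, 0x3d, 0x83, 0x74, 0x35, 0x20, 0x20, 0x83]
t3 = [0x83, 0x20, 0x20, 0x35, 0x74, 0x83, 0x3d, 0xda]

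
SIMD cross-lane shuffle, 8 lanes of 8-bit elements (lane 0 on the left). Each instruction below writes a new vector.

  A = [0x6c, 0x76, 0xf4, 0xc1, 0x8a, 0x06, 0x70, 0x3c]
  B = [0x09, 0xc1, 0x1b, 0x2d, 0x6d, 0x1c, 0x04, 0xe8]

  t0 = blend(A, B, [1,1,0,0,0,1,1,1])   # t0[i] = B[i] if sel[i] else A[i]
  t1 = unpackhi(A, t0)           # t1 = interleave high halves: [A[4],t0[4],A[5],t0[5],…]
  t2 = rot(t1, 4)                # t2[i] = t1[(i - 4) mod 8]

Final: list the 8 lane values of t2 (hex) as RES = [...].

RES = [ 0x70  0x04  0x3c  0xe8  0x8a  0x8a  0x06  0x1c ]

  t0: 09 c1 f4 c1 8a 1c 04 e8
  t1: 8a 8a 06 1c 70 04 3c e8
  t2: 70 04 3c e8 8a 8a 06 1c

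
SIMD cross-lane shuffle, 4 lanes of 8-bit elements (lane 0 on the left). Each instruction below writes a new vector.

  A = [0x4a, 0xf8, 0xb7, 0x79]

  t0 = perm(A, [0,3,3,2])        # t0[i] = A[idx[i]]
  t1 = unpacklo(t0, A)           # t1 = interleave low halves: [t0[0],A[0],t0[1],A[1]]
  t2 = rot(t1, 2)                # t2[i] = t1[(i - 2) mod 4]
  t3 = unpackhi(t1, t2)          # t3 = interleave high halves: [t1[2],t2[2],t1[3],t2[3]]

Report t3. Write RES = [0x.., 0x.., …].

RES = [ 0x79  0x4a  0xf8  0x4a ]

→ t0 |4a|79|79|b7|
→ t1 |4a|4a|79|f8|
→ t2 |79|f8|4a|4a|
→ t3 |79|4a|f8|4a|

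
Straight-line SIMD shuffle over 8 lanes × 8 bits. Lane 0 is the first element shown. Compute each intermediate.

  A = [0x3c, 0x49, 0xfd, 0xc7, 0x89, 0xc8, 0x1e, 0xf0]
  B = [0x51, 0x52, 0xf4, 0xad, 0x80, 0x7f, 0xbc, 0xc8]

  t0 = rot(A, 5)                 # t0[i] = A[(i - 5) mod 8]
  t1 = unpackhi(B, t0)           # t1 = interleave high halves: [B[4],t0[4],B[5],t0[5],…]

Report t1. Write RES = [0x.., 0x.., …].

RES = [ 0x80  0xf0  0x7f  0x3c  0xbc  0x49  0xc8  0xfd ]

→ t0 |c7|89|c8|1e|f0|3c|49|fd|
→ t1 |80|f0|7f|3c|bc|49|c8|fd|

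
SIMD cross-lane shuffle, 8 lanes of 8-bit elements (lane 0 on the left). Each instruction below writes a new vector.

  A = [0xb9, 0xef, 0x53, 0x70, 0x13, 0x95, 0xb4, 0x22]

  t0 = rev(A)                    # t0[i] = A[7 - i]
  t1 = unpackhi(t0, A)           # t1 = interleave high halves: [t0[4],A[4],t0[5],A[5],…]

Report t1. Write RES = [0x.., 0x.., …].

RES = [0x70, 0x13, 0x53, 0x95, 0xef, 0xb4, 0xb9, 0x22]

→ t0 |22|b4|95|13|70|53|ef|b9|
→ t1 |70|13|53|95|ef|b4|b9|22|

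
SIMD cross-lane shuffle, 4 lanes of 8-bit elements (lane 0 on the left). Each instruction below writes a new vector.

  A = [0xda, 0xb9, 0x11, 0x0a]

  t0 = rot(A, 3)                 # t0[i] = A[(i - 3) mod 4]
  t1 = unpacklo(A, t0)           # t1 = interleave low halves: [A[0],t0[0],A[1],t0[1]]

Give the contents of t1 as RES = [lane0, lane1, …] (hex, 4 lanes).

  t0: b9 11 0a da
  t1: da b9 b9 11

RES = [0xda, 0xb9, 0xb9, 0x11]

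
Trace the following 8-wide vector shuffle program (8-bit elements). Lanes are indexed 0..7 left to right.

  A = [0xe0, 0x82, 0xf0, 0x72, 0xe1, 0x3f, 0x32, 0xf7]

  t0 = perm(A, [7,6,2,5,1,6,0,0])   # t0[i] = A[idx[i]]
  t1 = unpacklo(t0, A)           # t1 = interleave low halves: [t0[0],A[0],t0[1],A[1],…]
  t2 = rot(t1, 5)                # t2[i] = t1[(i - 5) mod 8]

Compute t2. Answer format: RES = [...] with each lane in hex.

RES = [0x82, 0xf0, 0xf0, 0x3f, 0x72, 0xf7, 0xe0, 0x32]

→ t0 |f7|32|f0|3f|82|32|e0|e0|
→ t1 |f7|e0|32|82|f0|f0|3f|72|
→ t2 |82|f0|f0|3f|72|f7|e0|32|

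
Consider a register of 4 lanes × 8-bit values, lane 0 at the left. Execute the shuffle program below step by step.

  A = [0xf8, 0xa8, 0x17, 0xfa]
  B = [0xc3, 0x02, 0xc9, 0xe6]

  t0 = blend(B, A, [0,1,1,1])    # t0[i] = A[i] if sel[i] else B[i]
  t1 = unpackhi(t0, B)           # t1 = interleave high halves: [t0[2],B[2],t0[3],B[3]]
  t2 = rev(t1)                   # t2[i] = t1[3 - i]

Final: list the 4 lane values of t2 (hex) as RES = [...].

RES = [ 0xe6  0xfa  0xc9  0x17 ]

t0 = [0xc3, 0xa8, 0x17, 0xfa]
t1 = [0x17, 0xc9, 0xfa, 0xe6]
t2 = [0xe6, 0xfa, 0xc9, 0x17]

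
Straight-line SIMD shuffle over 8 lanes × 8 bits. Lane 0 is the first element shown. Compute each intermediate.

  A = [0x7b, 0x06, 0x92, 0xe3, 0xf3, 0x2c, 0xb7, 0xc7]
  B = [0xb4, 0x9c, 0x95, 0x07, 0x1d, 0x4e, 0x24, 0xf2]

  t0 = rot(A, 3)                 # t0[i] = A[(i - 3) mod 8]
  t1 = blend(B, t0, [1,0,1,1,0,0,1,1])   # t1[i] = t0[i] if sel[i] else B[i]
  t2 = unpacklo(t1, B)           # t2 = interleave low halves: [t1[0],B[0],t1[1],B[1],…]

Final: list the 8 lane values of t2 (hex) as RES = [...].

→ t0 |2c|b7|c7|7b|06|92|e3|f3|
→ t1 |2c|9c|c7|7b|1d|4e|e3|f3|
→ t2 |2c|b4|9c|9c|c7|95|7b|07|

RES = [ 0x2c  0xb4  0x9c  0x9c  0xc7  0x95  0x7b  0x07 ]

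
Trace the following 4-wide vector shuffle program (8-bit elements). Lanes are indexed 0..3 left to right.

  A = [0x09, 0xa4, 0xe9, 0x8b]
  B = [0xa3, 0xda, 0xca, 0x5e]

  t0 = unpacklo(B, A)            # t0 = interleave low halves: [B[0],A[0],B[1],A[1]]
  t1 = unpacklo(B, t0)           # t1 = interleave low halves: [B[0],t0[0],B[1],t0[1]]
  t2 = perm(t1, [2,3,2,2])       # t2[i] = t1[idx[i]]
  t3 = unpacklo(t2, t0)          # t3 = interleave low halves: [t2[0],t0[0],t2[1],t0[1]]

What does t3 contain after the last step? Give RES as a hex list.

RES = [0xda, 0xa3, 0x09, 0x09]

→ t0 |a3|09|da|a4|
→ t1 |a3|a3|da|09|
→ t2 |da|09|da|da|
→ t3 |da|a3|09|09|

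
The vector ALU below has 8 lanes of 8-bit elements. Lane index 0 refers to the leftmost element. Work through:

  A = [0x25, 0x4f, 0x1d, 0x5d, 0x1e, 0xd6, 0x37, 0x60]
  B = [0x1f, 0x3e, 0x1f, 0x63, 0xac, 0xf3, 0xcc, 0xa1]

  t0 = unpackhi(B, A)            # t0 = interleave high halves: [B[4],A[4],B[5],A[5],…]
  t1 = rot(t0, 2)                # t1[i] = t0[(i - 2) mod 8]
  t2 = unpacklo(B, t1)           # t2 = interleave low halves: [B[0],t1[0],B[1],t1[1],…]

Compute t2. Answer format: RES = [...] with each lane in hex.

RES = [ 0x1f  0xa1  0x3e  0x60  0x1f  0xac  0x63  0x1e ]

  t0: ac 1e f3 d6 cc 37 a1 60
  t1: a1 60 ac 1e f3 d6 cc 37
  t2: 1f a1 3e 60 1f ac 63 1e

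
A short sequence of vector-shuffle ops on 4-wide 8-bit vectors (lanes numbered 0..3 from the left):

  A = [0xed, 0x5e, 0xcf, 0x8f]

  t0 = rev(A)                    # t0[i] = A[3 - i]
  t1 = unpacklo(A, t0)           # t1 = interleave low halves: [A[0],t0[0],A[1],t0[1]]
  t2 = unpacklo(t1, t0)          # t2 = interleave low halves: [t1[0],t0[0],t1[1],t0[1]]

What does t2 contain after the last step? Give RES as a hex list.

t0 = [0x8f, 0xcf, 0x5e, 0xed]
t1 = [0xed, 0x8f, 0x5e, 0xcf]
t2 = [0xed, 0x8f, 0x8f, 0xcf]

RES = [ 0xed  0x8f  0x8f  0xcf ]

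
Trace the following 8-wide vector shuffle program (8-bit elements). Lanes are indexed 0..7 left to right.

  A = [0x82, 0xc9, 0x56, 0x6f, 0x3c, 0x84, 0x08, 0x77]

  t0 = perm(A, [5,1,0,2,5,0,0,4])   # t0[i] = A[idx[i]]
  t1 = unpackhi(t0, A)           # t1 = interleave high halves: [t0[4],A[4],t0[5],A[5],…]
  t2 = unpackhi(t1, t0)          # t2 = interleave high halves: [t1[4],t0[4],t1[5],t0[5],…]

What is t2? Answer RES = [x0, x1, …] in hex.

RES = [ 0x82  0x84  0x08  0x82  0x3c  0x82  0x77  0x3c ]

→ t0 |84|c9|82|56|84|82|82|3c|
→ t1 |84|3c|82|84|82|08|3c|77|
→ t2 |82|84|08|82|3c|82|77|3c|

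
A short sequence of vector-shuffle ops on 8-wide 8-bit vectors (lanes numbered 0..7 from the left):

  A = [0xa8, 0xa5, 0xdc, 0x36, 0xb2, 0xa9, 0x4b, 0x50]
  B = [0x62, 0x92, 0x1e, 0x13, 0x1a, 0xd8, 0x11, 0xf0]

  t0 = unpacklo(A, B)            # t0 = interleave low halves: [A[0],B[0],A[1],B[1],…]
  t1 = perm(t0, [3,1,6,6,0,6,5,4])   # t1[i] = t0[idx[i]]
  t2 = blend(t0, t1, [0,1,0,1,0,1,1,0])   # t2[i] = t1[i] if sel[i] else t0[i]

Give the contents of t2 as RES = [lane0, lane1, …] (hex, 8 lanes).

RES = [ 0xa8  0x62  0xa5  0x36  0xdc  0x36  0x1e  0x13 ]

→ t0 |a8|62|a5|92|dc|1e|36|13|
→ t1 |92|62|36|36|a8|36|1e|dc|
→ t2 |a8|62|a5|36|dc|36|1e|13|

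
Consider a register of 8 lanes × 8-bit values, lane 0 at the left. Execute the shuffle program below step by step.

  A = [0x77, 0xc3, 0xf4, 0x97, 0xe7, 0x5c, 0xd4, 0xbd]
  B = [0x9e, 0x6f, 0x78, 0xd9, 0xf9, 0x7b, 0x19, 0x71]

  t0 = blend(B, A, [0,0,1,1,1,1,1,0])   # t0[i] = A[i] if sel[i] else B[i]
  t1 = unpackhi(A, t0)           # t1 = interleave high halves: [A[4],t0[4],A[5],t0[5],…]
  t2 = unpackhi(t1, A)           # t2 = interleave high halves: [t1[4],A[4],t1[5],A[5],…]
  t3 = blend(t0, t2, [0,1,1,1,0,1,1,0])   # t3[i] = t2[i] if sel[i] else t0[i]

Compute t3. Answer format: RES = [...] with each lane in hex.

→ t0 |9e|6f|f4|97|e7|5c|d4|71|
→ t1 |e7|e7|5c|5c|d4|d4|bd|71|
→ t2 |d4|e7|d4|5c|bd|d4|71|bd|
→ t3 |9e|e7|d4|5c|e7|d4|71|71|

RES = [0x9e, 0xe7, 0xd4, 0x5c, 0xe7, 0xd4, 0x71, 0x71]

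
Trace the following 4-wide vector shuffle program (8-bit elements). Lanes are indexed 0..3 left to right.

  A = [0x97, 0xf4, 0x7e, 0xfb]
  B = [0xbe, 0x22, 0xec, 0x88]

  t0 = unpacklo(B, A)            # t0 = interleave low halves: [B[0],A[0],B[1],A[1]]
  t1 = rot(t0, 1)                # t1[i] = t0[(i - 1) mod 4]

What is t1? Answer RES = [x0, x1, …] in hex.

  t0: be 97 22 f4
  t1: f4 be 97 22

RES = [ 0xf4  0xbe  0x97  0x22 ]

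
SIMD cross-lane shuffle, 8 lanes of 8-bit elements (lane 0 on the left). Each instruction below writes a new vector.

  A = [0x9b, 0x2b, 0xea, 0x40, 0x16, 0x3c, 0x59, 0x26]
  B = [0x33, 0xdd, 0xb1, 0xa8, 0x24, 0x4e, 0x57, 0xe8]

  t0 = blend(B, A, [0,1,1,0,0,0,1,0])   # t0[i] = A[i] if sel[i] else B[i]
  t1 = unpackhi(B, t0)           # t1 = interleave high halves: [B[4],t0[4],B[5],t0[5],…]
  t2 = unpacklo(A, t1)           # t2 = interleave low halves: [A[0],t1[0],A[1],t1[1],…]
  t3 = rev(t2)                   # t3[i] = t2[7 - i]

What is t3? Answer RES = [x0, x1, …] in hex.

→ t0 |33|2b|ea|a8|24|4e|59|e8|
→ t1 |24|24|4e|4e|57|59|e8|e8|
→ t2 |9b|24|2b|24|ea|4e|40|4e|
→ t3 |4e|40|4e|ea|24|2b|24|9b|

RES = [ 0x4e  0x40  0x4e  0xea  0x24  0x2b  0x24  0x9b ]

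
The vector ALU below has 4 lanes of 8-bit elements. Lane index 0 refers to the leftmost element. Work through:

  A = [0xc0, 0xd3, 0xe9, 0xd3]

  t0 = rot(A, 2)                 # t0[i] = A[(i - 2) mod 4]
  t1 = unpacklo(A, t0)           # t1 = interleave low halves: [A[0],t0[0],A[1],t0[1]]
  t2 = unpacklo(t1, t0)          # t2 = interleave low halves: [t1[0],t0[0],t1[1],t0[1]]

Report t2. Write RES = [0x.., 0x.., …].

t0 = [0xe9, 0xd3, 0xc0, 0xd3]
t1 = [0xc0, 0xe9, 0xd3, 0xd3]
t2 = [0xc0, 0xe9, 0xe9, 0xd3]

RES = [ 0xc0  0xe9  0xe9  0xd3 ]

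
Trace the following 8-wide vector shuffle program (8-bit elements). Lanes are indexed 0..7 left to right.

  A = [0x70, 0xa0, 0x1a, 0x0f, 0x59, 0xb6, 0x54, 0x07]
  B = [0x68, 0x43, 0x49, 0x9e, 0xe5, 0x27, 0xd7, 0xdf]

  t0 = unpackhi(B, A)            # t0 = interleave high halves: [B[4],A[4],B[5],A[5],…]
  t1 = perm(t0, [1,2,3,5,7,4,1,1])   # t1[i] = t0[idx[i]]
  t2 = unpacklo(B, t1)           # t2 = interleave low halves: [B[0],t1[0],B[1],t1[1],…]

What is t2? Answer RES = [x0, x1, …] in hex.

→ t0 |e5|59|27|b6|d7|54|df|07|
→ t1 |59|27|b6|54|07|d7|59|59|
→ t2 |68|59|43|27|49|b6|9e|54|

RES = [0x68, 0x59, 0x43, 0x27, 0x49, 0xb6, 0x9e, 0x54]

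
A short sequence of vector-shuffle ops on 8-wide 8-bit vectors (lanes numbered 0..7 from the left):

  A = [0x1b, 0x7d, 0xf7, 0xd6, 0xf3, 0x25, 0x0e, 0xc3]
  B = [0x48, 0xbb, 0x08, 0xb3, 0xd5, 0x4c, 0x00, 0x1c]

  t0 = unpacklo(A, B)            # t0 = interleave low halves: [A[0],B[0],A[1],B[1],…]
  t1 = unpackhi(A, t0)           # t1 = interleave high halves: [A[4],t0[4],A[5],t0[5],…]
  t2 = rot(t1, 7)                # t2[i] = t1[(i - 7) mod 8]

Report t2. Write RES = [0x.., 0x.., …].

RES = [0xf7, 0x25, 0x08, 0x0e, 0xd6, 0xc3, 0xb3, 0xf3]

→ t0 |1b|48|7d|bb|f7|08|d6|b3|
→ t1 |f3|f7|25|08|0e|d6|c3|b3|
→ t2 |f7|25|08|0e|d6|c3|b3|f3|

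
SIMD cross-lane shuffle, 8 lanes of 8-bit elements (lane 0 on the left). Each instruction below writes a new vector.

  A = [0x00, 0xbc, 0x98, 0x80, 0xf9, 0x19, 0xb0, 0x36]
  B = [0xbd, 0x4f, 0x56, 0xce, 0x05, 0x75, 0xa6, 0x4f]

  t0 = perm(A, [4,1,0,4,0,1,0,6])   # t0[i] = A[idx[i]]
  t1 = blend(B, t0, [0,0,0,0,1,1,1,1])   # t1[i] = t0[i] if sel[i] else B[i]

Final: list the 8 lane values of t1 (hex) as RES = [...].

  t0: f9 bc 00 f9 00 bc 00 b0
  t1: bd 4f 56 ce 00 bc 00 b0

RES = [0xbd, 0x4f, 0x56, 0xce, 0x00, 0xbc, 0x00, 0xb0]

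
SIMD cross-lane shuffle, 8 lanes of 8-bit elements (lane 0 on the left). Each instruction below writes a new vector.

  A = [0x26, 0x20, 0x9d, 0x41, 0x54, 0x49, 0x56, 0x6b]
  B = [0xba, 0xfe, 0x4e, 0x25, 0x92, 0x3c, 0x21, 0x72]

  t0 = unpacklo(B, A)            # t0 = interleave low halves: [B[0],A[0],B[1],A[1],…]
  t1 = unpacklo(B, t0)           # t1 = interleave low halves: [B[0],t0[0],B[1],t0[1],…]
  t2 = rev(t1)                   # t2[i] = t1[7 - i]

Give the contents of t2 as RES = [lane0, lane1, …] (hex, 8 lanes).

RES = [0x20, 0x25, 0xfe, 0x4e, 0x26, 0xfe, 0xba, 0xba]

  t0: ba 26 fe 20 4e 9d 25 41
  t1: ba ba fe 26 4e fe 25 20
  t2: 20 25 fe 4e 26 fe ba ba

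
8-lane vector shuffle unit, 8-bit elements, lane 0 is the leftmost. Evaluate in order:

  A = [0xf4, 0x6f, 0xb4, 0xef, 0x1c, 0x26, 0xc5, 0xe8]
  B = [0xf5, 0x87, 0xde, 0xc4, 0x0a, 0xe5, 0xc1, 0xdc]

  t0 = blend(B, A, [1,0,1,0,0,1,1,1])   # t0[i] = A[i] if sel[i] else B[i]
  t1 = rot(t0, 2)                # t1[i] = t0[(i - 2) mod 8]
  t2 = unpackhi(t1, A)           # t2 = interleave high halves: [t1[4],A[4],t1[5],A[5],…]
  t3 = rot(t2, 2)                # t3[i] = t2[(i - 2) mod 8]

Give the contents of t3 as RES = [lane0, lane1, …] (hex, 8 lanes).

RES = [0x26, 0xe8, 0xb4, 0x1c, 0xc4, 0x26, 0x0a, 0xc5]

  t0: f4 87 b4 c4 0a 26 c5 e8
  t1: c5 e8 f4 87 b4 c4 0a 26
  t2: b4 1c c4 26 0a c5 26 e8
  t3: 26 e8 b4 1c c4 26 0a c5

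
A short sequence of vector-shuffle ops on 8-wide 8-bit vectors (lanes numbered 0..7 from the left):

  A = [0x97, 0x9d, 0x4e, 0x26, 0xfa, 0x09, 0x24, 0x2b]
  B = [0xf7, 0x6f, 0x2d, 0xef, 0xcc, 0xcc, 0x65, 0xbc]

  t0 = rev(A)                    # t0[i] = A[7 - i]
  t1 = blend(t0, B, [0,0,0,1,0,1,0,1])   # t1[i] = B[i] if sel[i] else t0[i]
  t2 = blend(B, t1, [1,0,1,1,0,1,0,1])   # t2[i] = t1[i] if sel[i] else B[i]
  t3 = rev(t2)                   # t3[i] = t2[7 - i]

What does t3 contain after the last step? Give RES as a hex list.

t0 = [0x2b, 0x24, 0x09, 0xfa, 0x26, 0x4e, 0x9d, 0x97]
t1 = [0x2b, 0x24, 0x09, 0xef, 0x26, 0xcc, 0x9d, 0xbc]
t2 = [0x2b, 0x6f, 0x09, 0xef, 0xcc, 0xcc, 0x65, 0xbc]
t3 = [0xbc, 0x65, 0xcc, 0xcc, 0xef, 0x09, 0x6f, 0x2b]

RES = [0xbc, 0x65, 0xcc, 0xcc, 0xef, 0x09, 0x6f, 0x2b]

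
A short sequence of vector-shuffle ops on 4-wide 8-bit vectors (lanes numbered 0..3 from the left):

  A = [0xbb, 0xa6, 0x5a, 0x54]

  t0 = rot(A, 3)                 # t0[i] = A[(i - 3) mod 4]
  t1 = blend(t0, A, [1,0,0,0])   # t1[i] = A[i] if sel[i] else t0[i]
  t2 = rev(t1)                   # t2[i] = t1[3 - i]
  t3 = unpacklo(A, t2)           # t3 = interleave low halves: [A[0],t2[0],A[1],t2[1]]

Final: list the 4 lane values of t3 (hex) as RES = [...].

t0 = [0xa6, 0x5a, 0x54, 0xbb]
t1 = [0xbb, 0x5a, 0x54, 0xbb]
t2 = [0xbb, 0x54, 0x5a, 0xbb]
t3 = [0xbb, 0xbb, 0xa6, 0x54]

RES = [0xbb, 0xbb, 0xa6, 0x54]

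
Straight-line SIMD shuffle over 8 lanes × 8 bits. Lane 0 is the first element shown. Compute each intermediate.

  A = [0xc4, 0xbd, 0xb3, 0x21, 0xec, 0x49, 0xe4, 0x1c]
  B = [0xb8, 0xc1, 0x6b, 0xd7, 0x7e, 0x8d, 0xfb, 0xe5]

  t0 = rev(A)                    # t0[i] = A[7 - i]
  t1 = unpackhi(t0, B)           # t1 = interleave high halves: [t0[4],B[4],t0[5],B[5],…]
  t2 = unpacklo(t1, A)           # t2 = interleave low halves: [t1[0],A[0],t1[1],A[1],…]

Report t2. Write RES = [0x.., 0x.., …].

→ t0 |1c|e4|49|ec|21|b3|bd|c4|
→ t1 |21|7e|b3|8d|bd|fb|c4|e5|
→ t2 |21|c4|7e|bd|b3|b3|8d|21|

RES = [ 0x21  0xc4  0x7e  0xbd  0xb3  0xb3  0x8d  0x21 ]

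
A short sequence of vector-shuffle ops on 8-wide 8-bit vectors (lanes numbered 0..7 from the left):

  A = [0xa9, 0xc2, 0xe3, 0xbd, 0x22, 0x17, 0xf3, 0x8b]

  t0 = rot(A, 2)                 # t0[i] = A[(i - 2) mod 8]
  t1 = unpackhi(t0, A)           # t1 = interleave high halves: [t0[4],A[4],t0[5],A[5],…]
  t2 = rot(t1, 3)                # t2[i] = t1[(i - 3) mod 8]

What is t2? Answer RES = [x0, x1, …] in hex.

  t0: f3 8b a9 c2 e3 bd 22 17
  t1: e3 22 bd 17 22 f3 17 8b
  t2: f3 17 8b e3 22 bd 17 22

RES = [0xf3, 0x17, 0x8b, 0xe3, 0x22, 0xbd, 0x17, 0x22]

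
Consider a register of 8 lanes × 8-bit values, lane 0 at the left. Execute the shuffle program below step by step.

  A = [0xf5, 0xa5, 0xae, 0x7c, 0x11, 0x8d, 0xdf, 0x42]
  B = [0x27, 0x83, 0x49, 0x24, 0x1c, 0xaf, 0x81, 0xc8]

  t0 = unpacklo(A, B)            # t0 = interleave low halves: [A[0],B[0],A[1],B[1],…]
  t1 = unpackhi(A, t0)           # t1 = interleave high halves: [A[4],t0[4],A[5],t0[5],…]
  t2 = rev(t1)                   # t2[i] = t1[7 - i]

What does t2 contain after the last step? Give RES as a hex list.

→ t0 |f5|27|a5|83|ae|49|7c|24|
→ t1 |11|ae|8d|49|df|7c|42|24|
→ t2 |24|42|7c|df|49|8d|ae|11|

RES = [0x24, 0x42, 0x7c, 0xdf, 0x49, 0x8d, 0xae, 0x11]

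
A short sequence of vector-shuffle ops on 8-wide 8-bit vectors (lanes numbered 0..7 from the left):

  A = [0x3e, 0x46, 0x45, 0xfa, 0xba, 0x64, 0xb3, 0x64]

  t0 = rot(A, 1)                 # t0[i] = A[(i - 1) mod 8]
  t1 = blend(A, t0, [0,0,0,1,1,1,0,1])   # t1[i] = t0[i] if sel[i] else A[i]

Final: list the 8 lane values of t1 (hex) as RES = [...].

RES = [0x3e, 0x46, 0x45, 0x45, 0xfa, 0xba, 0xb3, 0xb3]

  t0: 64 3e 46 45 fa ba 64 b3
  t1: 3e 46 45 45 fa ba b3 b3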